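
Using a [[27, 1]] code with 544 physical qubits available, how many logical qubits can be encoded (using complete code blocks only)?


Each code block uses 27 physical qubits for 1 logical qubit(s).
Number of complete blocks = floor(544 / 27) = 20
Logical qubits = 20 * 1
= 20

20


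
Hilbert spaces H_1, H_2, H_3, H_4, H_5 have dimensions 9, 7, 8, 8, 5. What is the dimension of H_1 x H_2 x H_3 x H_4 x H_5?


dim(H_1 x H_2 x H_3 x H_4 x H_5) = 9 * 7 * 8 * 8 * 5
= 63 * 8 * 8 * 5
= 504 * 8 * 5
= 4032 * 5
= 20160

20160


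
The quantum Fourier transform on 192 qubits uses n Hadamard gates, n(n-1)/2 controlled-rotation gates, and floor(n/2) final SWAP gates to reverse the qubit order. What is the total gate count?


Hadamard gates: 192
Controlled rotations: n*(n-1)/2 = 192*191/2 = 18336
SWAP gates: floor(n/2) = floor(192/2) = 96
Total = 192 + 18336 + 96
= 18624

18624


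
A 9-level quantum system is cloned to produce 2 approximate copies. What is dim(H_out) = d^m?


Output space = H^(tensor 2) where dim(H) = 9
dim = 9^2
= 81

81


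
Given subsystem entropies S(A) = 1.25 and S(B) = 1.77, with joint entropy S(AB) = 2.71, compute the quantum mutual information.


I(A:B) = S(A) + S(B) - S(AB)
= 1.25 + 1.77 - 2.71
= 0.3100

0.3100


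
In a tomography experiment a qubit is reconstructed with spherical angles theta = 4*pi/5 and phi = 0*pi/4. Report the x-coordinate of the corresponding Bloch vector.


theta = 2.5133, phi = 0.0000
r_x = sin(theta)*cos(phi) = 0.5878 * 1.0000
r_x = 0.5878

0.5878


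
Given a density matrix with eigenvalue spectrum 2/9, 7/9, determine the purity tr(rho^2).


tr(rho^2) = sum of eigenvalues squared
= (2/9)^2 + (7/9)^2
= (4 + 49) / 81
= 53/81
= 0.6543

0.6543


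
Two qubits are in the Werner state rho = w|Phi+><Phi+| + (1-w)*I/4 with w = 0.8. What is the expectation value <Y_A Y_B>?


|Phi+> = (|00> + |11>)/sqrt(2)
For the pure Bell state, <Y_A Y_B> = -1 (Bell-state Pauli correlator).
The maximally-mixed part I/4 has tr(I/4 * P tensor P) = 0 for any traceless Pauli P.
So <Y_A Y_B>_rho = w * (-1) + (1 - w) * 0
= 0.8 * (-1)
= -0.8000

-0.8000


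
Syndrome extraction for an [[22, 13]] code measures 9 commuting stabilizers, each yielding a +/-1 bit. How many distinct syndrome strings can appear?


Each stabilizer generator gives a binary (+1 or -1) measurement outcome.
With 9 independent generators:
Total syndromes = 2^9
= 512

512


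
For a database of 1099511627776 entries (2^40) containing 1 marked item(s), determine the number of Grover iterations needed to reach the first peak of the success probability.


After j Grover iterations the success probability is P(j) = sin^2((2j+1)*theta), where sin(theta) = sqrt(k/N).
N = 2^40 = 1099511627776, k = 1
sin(theta) = sqrt(k/N) = 9.536743164e-07
theta = arcsin(sqrt(k/N)) = 9.536743164e-07 rad
P(j) reaches its first maximum when (2j+1)*theta is as close as possible to pi/2, i.e. j = round(pi/(4*theta) - 1/2).
pi/(4*theta) - 1/2 = 823549.1646
(For comparison, the common estimate pi/4 * sqrt(N/k) = 823549.6646; the exact maximiser is used here.)
Optimal iterations = 823549

823549


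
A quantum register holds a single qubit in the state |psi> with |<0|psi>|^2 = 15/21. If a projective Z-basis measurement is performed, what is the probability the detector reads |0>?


|alpha|^2 = 15/21 = 0.7143
|beta|^2 = 1 - 15/21 = 6/21 = 0.2857
P(|0>) = |alpha|^2 = 0.7143

0.7143


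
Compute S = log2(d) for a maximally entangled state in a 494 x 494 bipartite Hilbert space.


For a maximally entangled state in d x d:
S = log2(d) = log2(494)
= 8.9484

8.9484


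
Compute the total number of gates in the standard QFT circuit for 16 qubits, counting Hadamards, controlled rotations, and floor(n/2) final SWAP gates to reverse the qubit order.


Hadamard gates: 16
Controlled rotations: n*(n-1)/2 = 16*15/2 = 120
SWAP gates: floor(n/2) = floor(16/2) = 8
Total = 16 + 120 + 8
= 144

144


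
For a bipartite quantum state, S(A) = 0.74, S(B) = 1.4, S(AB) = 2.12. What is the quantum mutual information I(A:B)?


I(A:B) = S(A) + S(B) - S(AB)
= 0.74 + 1.4 - 2.12
= 0.0200

0.0200


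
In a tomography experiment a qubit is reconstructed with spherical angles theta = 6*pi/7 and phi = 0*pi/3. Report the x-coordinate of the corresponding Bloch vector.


theta = 2.6928, phi = 0.0000
r_x = sin(theta)*cos(phi) = 0.4339 * 1.0000
r_x = 0.4339

0.4339


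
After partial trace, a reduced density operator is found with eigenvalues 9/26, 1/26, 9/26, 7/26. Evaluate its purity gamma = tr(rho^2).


tr(rho^2) = sum of eigenvalues squared
= (9/26)^2 + (1/26)^2 + (9/26)^2 + (7/26)^2
= (81 + 1 + 81 + 49) / 676
= 212/676
= 0.3136

0.3136


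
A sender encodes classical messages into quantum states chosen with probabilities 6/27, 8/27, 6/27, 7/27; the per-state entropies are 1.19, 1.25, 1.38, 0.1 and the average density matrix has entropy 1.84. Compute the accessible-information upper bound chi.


chi = S(rho) - sum_i p_i * S(rho_i)
Weighted entropy = 6/27 * 1.19 + 8/27 * 1.25 + 6/27 * 1.38 + 7/27 * 0.1
= 0.9674
chi = 1.84 - 0.9674
= 0.8726

0.8726


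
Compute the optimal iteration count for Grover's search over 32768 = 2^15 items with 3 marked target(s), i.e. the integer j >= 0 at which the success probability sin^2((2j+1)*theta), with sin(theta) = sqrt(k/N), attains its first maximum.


After j Grover iterations the success probability is P(j) = sin^2((2j+1)*theta), where sin(theta) = sqrt(k/N).
N = 2^15 = 32768, k = 3
sin(theta) = sqrt(k/N) = 0.009568319308
theta = arcsin(sqrt(k/N)) = 0.009568465315 rad
P(j) reaches its first maximum when (2j+1)*theta is as close as possible to pi/2, i.e. j = round(pi/(4*theta) - 1/2).
pi/(4*theta) - 1/2 = 81.5819
(For comparison, the common estimate pi/4 * sqrt(N/k) = 82.0832; the exact maximiser is used here.)
Optimal iterations = 82

82


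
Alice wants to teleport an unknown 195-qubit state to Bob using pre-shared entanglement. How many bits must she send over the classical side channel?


Quantum teleportation requires 2 classical bits per qubit teleported.
195 qubit(s) -> 2 * 195 = 390 classical bits

390


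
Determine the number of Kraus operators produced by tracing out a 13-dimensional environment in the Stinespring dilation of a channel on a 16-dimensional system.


Tracing out the environment in an orthonormal basis {|i>_E} gives Kraus operators K_i = <i|_E U |0>_E.
Number of Kraus operators = dim(H_env) = d_env
= 13

13


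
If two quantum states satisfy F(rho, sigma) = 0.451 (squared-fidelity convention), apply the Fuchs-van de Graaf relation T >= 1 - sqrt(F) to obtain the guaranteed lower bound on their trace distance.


Fuchs-van de Graaf (squared-fidelity convention): 1 - sqrt(F) <= T <= sqrt(1 - F).
Lower bound: T >= 1 - sqrt(F)
sqrt(F) = sqrt(0.451) = 0.6716
T >= 1 - 0.6716
T >= 0.3284

0.3284


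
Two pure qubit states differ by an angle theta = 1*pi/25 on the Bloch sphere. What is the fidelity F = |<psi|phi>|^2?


For states separated by angle theta on Bloch sphere:
F = cos^2(theta/2)
theta = 1*pi/25 = 0.1257
theta/2 = 0.0628
cos(theta/2) = 0.9980
F = 0.9961

0.9961


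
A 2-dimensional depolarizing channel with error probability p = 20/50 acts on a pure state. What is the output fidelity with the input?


F = (1-p) + p/d
= (1 - 0.4000) + 0.4000/2
= 0.6000 + 0.2000
= 0.8000

0.8000


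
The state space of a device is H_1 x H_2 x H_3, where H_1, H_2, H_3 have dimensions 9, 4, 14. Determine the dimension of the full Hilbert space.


dim(H_1 x H_2 x H_3) = 9 * 4 * 14
= 36 * 14
= 504

504


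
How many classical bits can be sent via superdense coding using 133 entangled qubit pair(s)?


Superdense coding allows 2 classical bits per shared entangled pair.
133 pair(s) -> 2 * 133 = 266 classical bits

266


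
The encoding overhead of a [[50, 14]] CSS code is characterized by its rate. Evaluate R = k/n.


Code rate R = k/n
= 14/50
= 0.2800

0.2800


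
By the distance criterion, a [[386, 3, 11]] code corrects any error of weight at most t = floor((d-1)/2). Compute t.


Code parameters: [[386, 3, 11]], distance d = 11.
Number of correctable errors = floor((d-1)/2)
= floor((11 - 1)/2)
= floor(10/2)
= 5

5


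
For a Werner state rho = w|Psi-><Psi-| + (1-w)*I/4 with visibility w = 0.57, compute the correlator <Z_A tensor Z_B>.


|Psi-> = (|01> - |10>)/sqrt(2)
For the pure Bell state, <Z_A Z_B> = -1 (Bell-state Pauli correlator).
The maximally-mixed part I/4 has tr(I/4 * P tensor P) = 0 for any traceless Pauli P.
So <Z_A Z_B>_rho = w * (-1) + (1 - w) * 0
= 0.57 * (-1)
= -0.5700

-0.5700


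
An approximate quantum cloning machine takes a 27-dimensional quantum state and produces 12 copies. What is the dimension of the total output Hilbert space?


Output space = H^(tensor 12) where dim(H) = 27
dim = 27^12
= 729 (after 2 factors)
= 19683 (after 3 factors)
= 531441 (after 4 factors)
= 14348907 (after 5 factors)
= 387420489 (after 6 factors)
= 10460353203 (after 7 factors)
= 282429536481 (after 8 factors)
= 7625597484987 (after 9 factors)
= 205891132094649 (after 10 factors)
= 5559060566555523 (after 11 factors)
= 150094635296999121 (after 12 factors)
= 150094635296999121

150094635296999121


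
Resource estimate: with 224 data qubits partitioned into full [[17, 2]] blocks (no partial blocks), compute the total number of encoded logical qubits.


Each code block uses 17 physical qubits for 2 logical qubit(s).
Number of complete blocks = floor(224 / 17) = 13
Logical qubits = 13 * 2
= 26

26


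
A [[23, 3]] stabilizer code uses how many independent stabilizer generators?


For an [[n,k]] stabilizer code:
Number of stabilizer generators = n - k
= 23 - 3
= 20

20


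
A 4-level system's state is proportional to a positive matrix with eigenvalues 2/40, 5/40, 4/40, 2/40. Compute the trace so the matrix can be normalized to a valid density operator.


tr(M) = sum of eigenvalues
= 2/40 + 5/40 + 4/40 + 2/40
= 13/40
= 0.3250

0.3250


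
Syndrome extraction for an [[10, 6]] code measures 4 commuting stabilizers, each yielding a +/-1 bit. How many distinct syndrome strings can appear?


Each stabilizer generator gives a binary (+1 or -1) measurement outcome.
With 4 independent generators:
Total syndromes = 2^4
= 16

16


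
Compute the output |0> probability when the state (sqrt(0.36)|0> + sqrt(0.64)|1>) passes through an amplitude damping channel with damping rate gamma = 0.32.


For amplitude damping with parameter gamma on state sqrt(a)|0> + sqrt(b)|1>:
alpha^2 = 0.36, beta^2 = 0.64
P(|0>) = alpha^2 + gamma * beta^2
= 0.36 + 0.32 * 0.64
= 0.36 + 0.2048
= 0.5648

0.5648


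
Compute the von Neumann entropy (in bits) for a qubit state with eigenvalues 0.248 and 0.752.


S = -p*log2(p) - (1-p)*log2(1-p)
p = 0.2480, 1-p = 0.7520
= -0.2480 * log2(0.2480) - 0.7520 * log2(0.7520)
= -(-0.4989) - (-0.3092)
= 0.8081

0.8081


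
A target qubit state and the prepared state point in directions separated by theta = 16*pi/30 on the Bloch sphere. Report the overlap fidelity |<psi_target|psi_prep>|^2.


For states separated by angle theta on Bloch sphere:
F = cos^2(theta/2)
theta = 16*pi/30 = 1.6755
theta/2 = 0.8378
cos(theta/2) = 0.6691
F = 0.4477

0.4477


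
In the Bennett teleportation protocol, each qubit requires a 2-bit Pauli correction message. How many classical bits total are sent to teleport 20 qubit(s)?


Quantum teleportation requires 2 classical bits per qubit teleported.
20 qubit(s) -> 2 * 20 = 40 classical bits

40


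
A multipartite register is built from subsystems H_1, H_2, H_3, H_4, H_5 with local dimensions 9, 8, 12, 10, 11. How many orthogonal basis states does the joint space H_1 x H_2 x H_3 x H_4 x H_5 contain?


dim(H_1 x H_2 x H_3 x H_4 x H_5) = 9 * 8 * 12 * 10 * 11
= 72 * 12 * 10 * 11
= 864 * 10 * 11
= 8640 * 11
= 95040

95040


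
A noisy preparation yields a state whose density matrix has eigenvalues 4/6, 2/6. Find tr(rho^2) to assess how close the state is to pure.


tr(rho^2) = sum of eigenvalues squared
= (4/6)^2 + (2/6)^2
= (16 + 4) / 36
= 20/36
= 0.5556

0.5556


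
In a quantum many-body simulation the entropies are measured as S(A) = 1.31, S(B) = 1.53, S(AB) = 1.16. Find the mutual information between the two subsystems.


I(A:B) = S(A) + S(B) - S(AB)
= 1.31 + 1.53 - 1.16
= 1.6800

1.6800


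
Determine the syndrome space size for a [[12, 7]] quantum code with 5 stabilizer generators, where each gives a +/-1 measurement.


Each stabilizer generator gives a binary (+1 or -1) measurement outcome.
With 5 independent generators:
Total syndromes = 2^5
= 32

32


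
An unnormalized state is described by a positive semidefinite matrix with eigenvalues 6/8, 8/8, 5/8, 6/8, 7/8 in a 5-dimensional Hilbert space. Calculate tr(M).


tr(M) = sum of eigenvalues
= 6/8 + 8/8 + 5/8 + 6/8 + 7/8
= 32/8
= 4.0000

4.0000


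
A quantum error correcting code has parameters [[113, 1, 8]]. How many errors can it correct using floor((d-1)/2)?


Code parameters: [[113, 1, 8]], distance d = 8.
Number of correctable errors = floor((d-1)/2)
= floor((8 - 1)/2)
= floor(7/2)
= 3

3


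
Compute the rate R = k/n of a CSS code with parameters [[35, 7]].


Code rate R = k/n
= 7/35
= 0.2000

0.2000


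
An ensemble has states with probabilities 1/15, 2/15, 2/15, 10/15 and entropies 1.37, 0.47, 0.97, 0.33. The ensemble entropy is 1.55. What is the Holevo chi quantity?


chi = S(rho) - sum_i p_i * S(rho_i)
Weighted entropy = 1/15 * 1.37 + 2/15 * 0.47 + 2/15 * 0.97 + 10/15 * 0.33
= 0.5033
chi = 1.55 - 0.5033
= 1.0467

1.0467


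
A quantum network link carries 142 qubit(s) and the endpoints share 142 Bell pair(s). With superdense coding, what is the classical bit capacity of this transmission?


Superdense coding allows 2 classical bits per shared entangled pair.
142 pair(s) -> 2 * 142 = 284 classical bits

284


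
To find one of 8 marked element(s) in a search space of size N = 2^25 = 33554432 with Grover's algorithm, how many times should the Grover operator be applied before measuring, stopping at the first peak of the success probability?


After j Grover iterations the success probability is P(j) = sin^2((2j+1)*theta), where sin(theta) = sqrt(k/N).
N = 2^25 = 33554432, k = 8
sin(theta) = sqrt(k/N) = 0.00048828125
theta = arcsin(sqrt(k/N)) = 0.0004882812694 rad
P(j) reaches its first maximum when (2j+1)*theta is as close as possible to pi/2, i.e. j = round(pi/(4*theta) - 1/2).
pi/(4*theta) - 1/2 = 1607.9954
(For comparison, the common estimate pi/4 * sqrt(N/k) = 1608.4954; the exact maximiser is used here.)
Optimal iterations = 1608

1608


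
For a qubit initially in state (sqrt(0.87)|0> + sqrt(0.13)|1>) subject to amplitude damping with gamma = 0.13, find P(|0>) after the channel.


For amplitude damping with parameter gamma on state sqrt(a)|0> + sqrt(b)|1>:
alpha^2 = 0.87, beta^2 = 0.13
P(|0>) = alpha^2 + gamma * beta^2
= 0.87 + 0.13 * 0.13
= 0.87 + 0.0169
= 0.8869

0.8869


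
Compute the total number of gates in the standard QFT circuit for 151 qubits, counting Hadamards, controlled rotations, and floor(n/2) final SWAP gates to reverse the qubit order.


Hadamard gates: 151
Controlled rotations: n*(n-1)/2 = 151*150/2 = 11325
SWAP gates: floor(n/2) = floor(151/2) = 75
Total = 151 + 11325 + 75
= 11551

11551


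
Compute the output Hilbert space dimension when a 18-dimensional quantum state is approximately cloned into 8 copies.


Output space = H^(tensor 8) where dim(H) = 18
dim = 18^8
= 324 (after 2 factors)
= 5832 (after 3 factors)
= 104976 (after 4 factors)
= 1889568 (after 5 factors)
= 34012224 (after 6 factors)
= 612220032 (after 7 factors)
= 11019960576 (after 8 factors)
= 11019960576

11019960576


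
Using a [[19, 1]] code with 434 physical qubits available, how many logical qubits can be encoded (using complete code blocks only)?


Each code block uses 19 physical qubits for 1 logical qubit(s).
Number of complete blocks = floor(434 / 19) = 22
Logical qubits = 22 * 1
= 22

22


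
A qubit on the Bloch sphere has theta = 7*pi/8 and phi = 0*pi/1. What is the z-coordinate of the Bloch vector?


theta = 2.7489, phi = 0.0000
r_z = cos(theta) = -0.9239

-0.9239


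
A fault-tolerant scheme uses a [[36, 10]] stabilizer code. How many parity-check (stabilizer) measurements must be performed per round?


For an [[n,k]] stabilizer code:
Number of stabilizer generators = n - k
= 36 - 10
= 26

26


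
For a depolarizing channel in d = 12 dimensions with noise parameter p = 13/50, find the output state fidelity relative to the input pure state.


F = (1-p) + p/d
= (1 - 0.2600) + 0.2600/12
= 0.7400 + 0.0217
= 0.7617

0.7617


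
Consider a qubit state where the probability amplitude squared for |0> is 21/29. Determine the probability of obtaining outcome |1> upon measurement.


|alpha|^2 = 21/29 = 0.7241
|beta|^2 = 1 - 21/29 = 8/29 = 0.2759
P(|1>) = |beta|^2 = 0.2759

0.2759


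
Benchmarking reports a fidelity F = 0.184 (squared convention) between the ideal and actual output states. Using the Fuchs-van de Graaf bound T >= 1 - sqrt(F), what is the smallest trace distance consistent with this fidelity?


Fuchs-van de Graaf (squared-fidelity convention): 1 - sqrt(F) <= T <= sqrt(1 - F).
Lower bound: T >= 1 - sqrt(F)
sqrt(F) = sqrt(0.184) = 0.4290
T >= 1 - 0.4290
T >= 0.5710

0.5710


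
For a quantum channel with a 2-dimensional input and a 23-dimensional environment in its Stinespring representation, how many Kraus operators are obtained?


Tracing out the environment in an orthonormal basis {|i>_E} gives Kraus operators K_i = <i|_E U |0>_E.
Number of Kraus operators = dim(H_env) = d_env
= 23

23


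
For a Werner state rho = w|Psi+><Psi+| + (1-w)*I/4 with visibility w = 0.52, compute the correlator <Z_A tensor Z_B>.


|Psi+> = (|01> + |10>)/sqrt(2)
For the pure Bell state, <Z_A Z_B> = -1 (Bell-state Pauli correlator).
The maximally-mixed part I/4 has tr(I/4 * P tensor P) = 0 for any traceless Pauli P.
So <Z_A Z_B>_rho = w * (-1) + (1 - w) * 0
= 0.52 * (-1)
= -0.5200

-0.5200


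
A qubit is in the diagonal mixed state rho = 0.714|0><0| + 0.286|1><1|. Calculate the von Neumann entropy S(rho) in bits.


S = -p*log2(p) - (1-p)*log2(1-p)
p = 0.7140, 1-p = 0.2860
= -0.7140 * log2(0.7140) - 0.2860 * log2(0.2860)
= -(-0.3470) - (-0.5165)
= 0.8635

0.8635


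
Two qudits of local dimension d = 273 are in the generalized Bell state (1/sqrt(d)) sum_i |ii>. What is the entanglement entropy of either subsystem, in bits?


For a maximally entangled state in d x d:
S = log2(d) = log2(273)
= 8.0928

8.0928


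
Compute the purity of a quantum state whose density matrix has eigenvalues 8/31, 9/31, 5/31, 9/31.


tr(rho^2) = sum of eigenvalues squared
= (8/31)^2 + (9/31)^2 + (5/31)^2 + (9/31)^2
= (64 + 81 + 25 + 81) / 961
= 251/961
= 0.2612

0.2612


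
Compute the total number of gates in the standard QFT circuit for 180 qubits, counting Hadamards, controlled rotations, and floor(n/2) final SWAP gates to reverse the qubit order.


Hadamard gates: 180
Controlled rotations: n*(n-1)/2 = 180*179/2 = 16110
SWAP gates: floor(n/2) = floor(180/2) = 90
Total = 180 + 16110 + 90
= 16380

16380


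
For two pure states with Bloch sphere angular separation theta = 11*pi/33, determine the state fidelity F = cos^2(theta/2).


For states separated by angle theta on Bloch sphere:
F = cos^2(theta/2)
theta = 11*pi/33 = 1.0472
theta/2 = 0.5236
cos(theta/2) = 0.8660
F = 0.7500

0.7500


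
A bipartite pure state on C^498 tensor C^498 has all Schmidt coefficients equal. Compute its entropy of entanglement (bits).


For a maximally entangled state in d x d:
S = log2(d) = log2(498)
= 8.9600

8.9600


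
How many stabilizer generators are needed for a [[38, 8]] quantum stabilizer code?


For an [[n,k]] stabilizer code:
Number of stabilizer generators = n - k
= 38 - 8
= 30

30


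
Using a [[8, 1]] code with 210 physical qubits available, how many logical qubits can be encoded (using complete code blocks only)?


Each code block uses 8 physical qubits for 1 logical qubit(s).
Number of complete blocks = floor(210 / 8) = 26
Logical qubits = 26 * 1
= 26

26


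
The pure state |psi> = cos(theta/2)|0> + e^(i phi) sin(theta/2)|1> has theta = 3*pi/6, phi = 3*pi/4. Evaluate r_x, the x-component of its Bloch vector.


theta = 1.5708, phi = 2.3562
r_x = sin(theta)*cos(phi) = 1.0000 * -0.7071
r_x = -0.7071

-0.7071


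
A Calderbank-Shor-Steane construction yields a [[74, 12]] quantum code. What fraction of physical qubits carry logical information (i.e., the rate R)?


Code rate R = k/n
= 12/74
= 0.1622

0.1622


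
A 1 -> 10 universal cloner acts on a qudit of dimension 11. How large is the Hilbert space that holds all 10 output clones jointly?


Output space = H^(tensor 10) where dim(H) = 11
dim = 11^10
= 121 (after 2 factors)
= 1331 (after 3 factors)
= 14641 (after 4 factors)
= 161051 (after 5 factors)
= 1771561 (after 6 factors)
= 19487171 (after 7 factors)
= 214358881 (after 8 factors)
= 2357947691 (after 9 factors)
= 25937424601 (after 10 factors)
= 25937424601

25937424601


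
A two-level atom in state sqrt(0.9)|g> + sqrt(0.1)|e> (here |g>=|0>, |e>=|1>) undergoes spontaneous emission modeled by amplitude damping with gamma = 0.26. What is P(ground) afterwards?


For amplitude damping with parameter gamma on state sqrt(a)|0> + sqrt(b)|1>:
alpha^2 = 0.9, beta^2 = 0.1
P(|0>) = alpha^2 + gamma * beta^2
= 0.9 + 0.26 * 0.1
= 0.9 + 0.0260
= 0.9260

0.9260


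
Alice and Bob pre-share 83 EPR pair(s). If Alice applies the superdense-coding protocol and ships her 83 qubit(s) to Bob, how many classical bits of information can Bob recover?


Superdense coding allows 2 classical bits per shared entangled pair.
83 pair(s) -> 2 * 83 = 166 classical bits

166


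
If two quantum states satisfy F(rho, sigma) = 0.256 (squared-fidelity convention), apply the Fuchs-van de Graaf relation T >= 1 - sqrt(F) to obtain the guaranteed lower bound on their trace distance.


Fuchs-van de Graaf (squared-fidelity convention): 1 - sqrt(F) <= T <= sqrt(1 - F).
Lower bound: T >= 1 - sqrt(F)
sqrt(F) = sqrt(0.256) = 0.5060
T >= 1 - 0.5060
T >= 0.4940

0.4940


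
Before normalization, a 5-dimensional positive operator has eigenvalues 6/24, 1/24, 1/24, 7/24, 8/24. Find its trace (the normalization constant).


tr(M) = sum of eigenvalues
= 6/24 + 1/24 + 1/24 + 7/24 + 8/24
= 23/24
= 0.9583

0.9583


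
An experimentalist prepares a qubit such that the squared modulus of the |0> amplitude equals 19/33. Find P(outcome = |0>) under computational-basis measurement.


|alpha|^2 = 19/33 = 0.5758
|beta|^2 = 1 - 19/33 = 14/33 = 0.4242
P(|0>) = |alpha|^2 = 0.5758

0.5758


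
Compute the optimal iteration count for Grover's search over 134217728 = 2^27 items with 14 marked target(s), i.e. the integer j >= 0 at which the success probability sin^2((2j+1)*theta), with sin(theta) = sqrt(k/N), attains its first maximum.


After j Grover iterations the success probability is P(j) = sin^2((2j+1)*theta), where sin(theta) = sqrt(k/N).
N = 2^27 = 134217728, k = 14
sin(theta) = sqrt(k/N) = 0.0003229676893
theta = arcsin(sqrt(k/N)) = 0.000322967695 rad
P(j) reaches its first maximum when (2j+1)*theta is as close as possible to pi/2, i.e. j = round(pi/(4*theta) - 1/2).
pi/(4*theta) - 1/2 = 2431.3165
(For comparison, the common estimate pi/4 * sqrt(N/k) = 2431.8165; the exact maximiser is used here.)
Optimal iterations = 2431

2431


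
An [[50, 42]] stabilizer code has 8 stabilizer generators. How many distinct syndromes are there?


Each stabilizer generator gives a binary (+1 or -1) measurement outcome.
With 8 independent generators:
Total syndromes = 2^8
= 256

256


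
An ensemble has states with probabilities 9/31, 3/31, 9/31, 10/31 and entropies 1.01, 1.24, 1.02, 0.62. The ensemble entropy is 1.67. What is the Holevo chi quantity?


chi = S(rho) - sum_i p_i * S(rho_i)
Weighted entropy = 9/31 * 1.01 + 3/31 * 1.24 + 9/31 * 1.02 + 10/31 * 0.62
= 0.9094
chi = 1.67 - 0.9094
= 0.7606

0.7606


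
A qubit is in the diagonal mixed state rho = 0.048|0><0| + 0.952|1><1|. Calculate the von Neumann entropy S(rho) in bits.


S = -p*log2(p) - (1-p)*log2(1-p)
p = 0.0480, 1-p = 0.9520
= -0.0480 * log2(0.0480) - 0.9520 * log2(0.9520)
= -(-0.2103) - (-0.0676)
= 0.2778

0.2778


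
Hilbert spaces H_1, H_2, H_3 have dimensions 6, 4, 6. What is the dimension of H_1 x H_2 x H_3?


dim(H_1 x H_2 x H_3) = 6 * 4 * 6
= 24 * 6
= 144

144


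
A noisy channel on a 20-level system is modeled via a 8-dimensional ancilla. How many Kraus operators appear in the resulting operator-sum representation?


Tracing out the environment in an orthonormal basis {|i>_E} gives Kraus operators K_i = <i|_E U |0>_E.
Number of Kraus operators = dim(H_env) = d_env
= 8

8


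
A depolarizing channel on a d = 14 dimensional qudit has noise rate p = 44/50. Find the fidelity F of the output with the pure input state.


F = (1-p) + p/d
= (1 - 0.8800) + 0.8800/14
= 0.1200 + 0.0629
= 0.1829

0.1829


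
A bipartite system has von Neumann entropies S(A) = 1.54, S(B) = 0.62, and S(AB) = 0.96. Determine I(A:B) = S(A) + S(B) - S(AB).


I(A:B) = S(A) + S(B) - S(AB)
= 1.54 + 0.62 - 0.96
= 1.2000

1.2000


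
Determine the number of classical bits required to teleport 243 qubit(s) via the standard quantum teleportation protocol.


Quantum teleportation requires 2 classical bits per qubit teleported.
243 qubit(s) -> 2 * 243 = 486 classical bits

486


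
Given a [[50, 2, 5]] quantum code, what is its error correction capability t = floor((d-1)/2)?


Code parameters: [[50, 2, 5]], distance d = 5.
Number of correctable errors = floor((d-1)/2)
= floor((5 - 1)/2)
= floor(4/2)
= 2

2


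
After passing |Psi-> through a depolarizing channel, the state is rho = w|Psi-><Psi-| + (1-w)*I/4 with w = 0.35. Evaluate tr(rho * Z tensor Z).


|Psi-> = (|01> - |10>)/sqrt(2)
For the pure Bell state, <Z_A Z_B> = -1 (Bell-state Pauli correlator).
The maximally-mixed part I/4 has tr(I/4 * P tensor P) = 0 for any traceless Pauli P.
So <Z_A Z_B>_rho = w * (-1) + (1 - w) * 0
= 0.35 * (-1)
= -0.3500

-0.3500


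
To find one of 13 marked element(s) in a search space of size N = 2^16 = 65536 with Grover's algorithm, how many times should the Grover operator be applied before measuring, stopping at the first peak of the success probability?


After j Grover iterations the success probability is P(j) = sin^2((2j+1)*theta), where sin(theta) = sqrt(k/N).
N = 2^16 = 65536, k = 13
sin(theta) = sqrt(k/N) = 0.01408418467
theta = arcsin(sqrt(k/N)) = 0.01408465034 rad
P(j) reaches its first maximum when (2j+1)*theta is as close as possible to pi/2, i.e. j = round(pi/(4*theta) - 1/2).
pi/(4*theta) - 1/2 = 55.2627
(For comparison, the common estimate pi/4 * sqrt(N/k) = 55.7645; the exact maximiser is used here.)
Optimal iterations = 55

55


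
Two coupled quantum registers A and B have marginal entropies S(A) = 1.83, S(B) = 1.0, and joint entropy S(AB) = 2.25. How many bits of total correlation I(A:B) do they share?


I(A:B) = S(A) + S(B) - S(AB)
= 1.83 + 1.0 - 2.25
= 0.5800

0.5800


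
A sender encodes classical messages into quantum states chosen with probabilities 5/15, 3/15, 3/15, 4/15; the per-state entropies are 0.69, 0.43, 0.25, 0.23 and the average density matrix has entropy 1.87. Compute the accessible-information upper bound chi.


chi = S(rho) - sum_i p_i * S(rho_i)
Weighted entropy = 5/15 * 0.69 + 3/15 * 0.43 + 3/15 * 0.25 + 4/15 * 0.23
= 0.4273
chi = 1.87 - 0.4273
= 1.4427

1.4427


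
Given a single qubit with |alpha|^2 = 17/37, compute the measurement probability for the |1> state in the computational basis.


|alpha|^2 = 17/37 = 0.4595
|beta|^2 = 1 - 17/37 = 20/37 = 0.5405
P(|1>) = |beta|^2 = 0.5405

0.5405


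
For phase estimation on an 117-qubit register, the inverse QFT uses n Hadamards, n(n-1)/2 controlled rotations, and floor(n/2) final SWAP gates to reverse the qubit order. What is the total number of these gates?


Hadamard gates: 117
Controlled rotations: n*(n-1)/2 = 117*116/2 = 6786
SWAP gates: floor(n/2) = floor(117/2) = 58
Total = 117 + 6786 + 58
= 6961

6961


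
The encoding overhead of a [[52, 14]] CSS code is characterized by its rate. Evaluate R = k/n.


Code rate R = k/n
= 14/52
= 0.2692

0.2692


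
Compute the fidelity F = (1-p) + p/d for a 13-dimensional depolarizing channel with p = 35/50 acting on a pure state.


F = (1-p) + p/d
= (1 - 0.7000) + 0.7000/13
= 0.3000 + 0.0538
= 0.3538

0.3538


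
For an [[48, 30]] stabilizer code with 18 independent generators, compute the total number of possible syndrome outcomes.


Each stabilizer generator gives a binary (+1 or -1) measurement outcome.
With 18 independent generators:
Total syndromes = 2^18
= 262144

262144


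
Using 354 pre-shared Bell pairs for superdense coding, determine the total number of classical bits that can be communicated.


Superdense coding allows 2 classical bits per shared entangled pair.
354 pair(s) -> 2 * 354 = 708 classical bits

708


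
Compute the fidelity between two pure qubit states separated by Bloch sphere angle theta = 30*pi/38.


For states separated by angle theta on Bloch sphere:
F = cos^2(theta/2)
theta = 30*pi/38 = 2.4802
theta/2 = 1.2401
cos(theta/2) = 0.3247
F = 0.1054

0.1054


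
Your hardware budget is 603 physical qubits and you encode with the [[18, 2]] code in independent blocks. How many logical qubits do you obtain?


Each code block uses 18 physical qubits for 2 logical qubit(s).
Number of complete blocks = floor(603 / 18) = 33
Logical qubits = 33 * 2
= 66

66


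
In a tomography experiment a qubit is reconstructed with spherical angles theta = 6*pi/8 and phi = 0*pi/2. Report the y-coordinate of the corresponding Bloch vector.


theta = 2.3562, phi = 0.0000
r_y = sin(theta)*sin(phi) = 0.7071 * 0.0000
r_y = 0.0000

0.0000


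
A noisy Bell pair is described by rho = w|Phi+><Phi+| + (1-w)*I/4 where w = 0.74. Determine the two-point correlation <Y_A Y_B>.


|Phi+> = (|00> + |11>)/sqrt(2)
For the pure Bell state, <Y_A Y_B> = -1 (Bell-state Pauli correlator).
The maximally-mixed part I/4 has tr(I/4 * P tensor P) = 0 for any traceless Pauli P.
So <Y_A Y_B>_rho = w * (-1) + (1 - w) * 0
= 0.74 * (-1)
= -0.7400

-0.7400


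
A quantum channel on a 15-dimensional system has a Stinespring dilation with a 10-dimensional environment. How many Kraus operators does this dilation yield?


Tracing out the environment in an orthonormal basis {|i>_E} gives Kraus operators K_i = <i|_E U |0>_E.
Number of Kraus operators = dim(H_env) = d_env
= 10

10


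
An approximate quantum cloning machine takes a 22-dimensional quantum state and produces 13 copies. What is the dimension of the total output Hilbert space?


Output space = H^(tensor 13) where dim(H) = 22
dim = 22^13
= 484 (after 2 factors)
= 10648 (after 3 factors)
= 234256 (after 4 factors)
= 5153632 (after 5 factors)
= 113379904 (after 6 factors)
= 2494357888 (after 7 factors)
= 54875873536 (after 8 factors)
= 1207269217792 (after 9 factors)
= 26559922791424 (after 10 factors)
= 584318301411328 (after 11 factors)
= 12855002631049216 (after 12 factors)
= 282810057883082752 (after 13 factors)
= 282810057883082752

282810057883082752


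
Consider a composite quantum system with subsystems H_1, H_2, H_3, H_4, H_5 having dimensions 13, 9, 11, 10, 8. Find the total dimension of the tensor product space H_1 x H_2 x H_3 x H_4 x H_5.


dim(H_1 x H_2 x H_3 x H_4 x H_5) = 13 * 9 * 11 * 10 * 8
= 117 * 11 * 10 * 8
= 1287 * 10 * 8
= 12870 * 8
= 102960

102960


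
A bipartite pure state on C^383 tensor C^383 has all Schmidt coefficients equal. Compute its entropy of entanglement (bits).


For a maximally entangled state in d x d:
S = log2(d) = log2(383)
= 8.5812

8.5812


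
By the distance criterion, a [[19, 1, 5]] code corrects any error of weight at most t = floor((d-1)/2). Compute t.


Code parameters: [[19, 1, 5]], distance d = 5.
Number of correctable errors = floor((d-1)/2)
= floor((5 - 1)/2)
= floor(4/2)
= 2

2


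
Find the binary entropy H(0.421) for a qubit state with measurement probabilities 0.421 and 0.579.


S = -p*log2(p) - (1-p)*log2(1-p)
p = 0.4210, 1-p = 0.5790
= -0.4210 * log2(0.4210) - 0.5790 * log2(0.5790)
= -(-0.5255) - (-0.4565)
= 0.9819

0.9819


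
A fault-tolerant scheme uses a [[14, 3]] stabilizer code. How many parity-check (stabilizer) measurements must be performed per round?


For an [[n,k]] stabilizer code:
Number of stabilizer generators = n - k
= 14 - 3
= 11

11


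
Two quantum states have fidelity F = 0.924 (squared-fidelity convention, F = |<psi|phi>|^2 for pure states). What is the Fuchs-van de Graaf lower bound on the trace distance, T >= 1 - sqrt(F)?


Fuchs-van de Graaf (squared-fidelity convention): 1 - sqrt(F) <= T <= sqrt(1 - F).
Lower bound: T >= 1 - sqrt(F)
sqrt(F) = sqrt(0.924) = 0.9612
T >= 1 - 0.9612
T >= 0.0388

0.0388


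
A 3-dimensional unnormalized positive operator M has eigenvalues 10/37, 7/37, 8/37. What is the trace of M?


tr(M) = sum of eigenvalues
= 10/37 + 7/37 + 8/37
= 25/37
= 0.6757

0.6757


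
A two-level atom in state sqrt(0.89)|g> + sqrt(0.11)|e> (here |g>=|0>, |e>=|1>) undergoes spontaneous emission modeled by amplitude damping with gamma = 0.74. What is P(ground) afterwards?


For amplitude damping with parameter gamma on state sqrt(a)|0> + sqrt(b)|1>:
alpha^2 = 0.89, beta^2 = 0.11
P(|0>) = alpha^2 + gamma * beta^2
= 0.89 + 0.74 * 0.11
= 0.89 + 0.0814
= 0.9714

0.9714


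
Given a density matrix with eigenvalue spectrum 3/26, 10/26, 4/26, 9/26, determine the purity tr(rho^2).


tr(rho^2) = sum of eigenvalues squared
= (3/26)^2 + (10/26)^2 + (4/26)^2 + (9/26)^2
= (9 + 100 + 16 + 81) / 676
= 206/676
= 0.3047

0.3047


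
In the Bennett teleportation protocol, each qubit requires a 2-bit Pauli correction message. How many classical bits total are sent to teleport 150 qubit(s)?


Quantum teleportation requires 2 classical bits per qubit teleported.
150 qubit(s) -> 2 * 150 = 300 classical bits

300


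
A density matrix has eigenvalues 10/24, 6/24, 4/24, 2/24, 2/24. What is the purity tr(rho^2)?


tr(rho^2) = sum of eigenvalues squared
= (10/24)^2 + (6/24)^2 + (4/24)^2 + (2/24)^2 + (2/24)^2
= (100 + 36 + 16 + 4 + 4) / 576
= 160/576
= 0.2778

0.2778


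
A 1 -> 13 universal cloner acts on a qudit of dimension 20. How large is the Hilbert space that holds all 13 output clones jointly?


Output space = H^(tensor 13) where dim(H) = 20
dim = 20^13
= 400 (after 2 factors)
= 8000 (after 3 factors)
= 160000 (after 4 factors)
= 3200000 (after 5 factors)
= 64000000 (after 6 factors)
= 1280000000 (after 7 factors)
= 25600000000 (after 8 factors)
= 512000000000 (after 9 factors)
= 10240000000000 (after 10 factors)
= 204800000000000 (after 11 factors)
= 4096000000000000 (after 12 factors)
= 81920000000000000 (after 13 factors)
= 81920000000000000

81920000000000000


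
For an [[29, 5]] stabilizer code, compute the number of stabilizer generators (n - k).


For an [[n,k]] stabilizer code:
Number of stabilizer generators = n - k
= 29 - 5
= 24

24


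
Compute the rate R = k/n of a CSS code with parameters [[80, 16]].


Code rate R = k/n
= 16/80
= 0.2000

0.2000


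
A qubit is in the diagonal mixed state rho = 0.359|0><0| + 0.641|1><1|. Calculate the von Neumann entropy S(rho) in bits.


S = -p*log2(p) - (1-p)*log2(1-p)
p = 0.3590, 1-p = 0.6410
= -0.3590 * log2(0.3590) - 0.6410 * log2(0.6410)
= -(-0.5306) - (-0.4113)
= 0.9418

0.9418


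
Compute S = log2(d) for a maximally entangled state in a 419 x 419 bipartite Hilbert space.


For a maximally entangled state in d x d:
S = log2(d) = log2(419)
= 8.7108

8.7108


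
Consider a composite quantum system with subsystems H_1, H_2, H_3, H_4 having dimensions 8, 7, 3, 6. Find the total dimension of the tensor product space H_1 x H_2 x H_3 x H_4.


dim(H_1 x H_2 x H_3 x H_4) = 8 * 7 * 3 * 6
= 56 * 3 * 6
= 168 * 6
= 1008

1008


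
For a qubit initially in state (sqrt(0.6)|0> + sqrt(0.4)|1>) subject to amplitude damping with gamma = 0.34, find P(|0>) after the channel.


For amplitude damping with parameter gamma on state sqrt(a)|0> + sqrt(b)|1>:
alpha^2 = 0.6, beta^2 = 0.4
P(|0>) = alpha^2 + gamma * beta^2
= 0.6 + 0.34 * 0.4
= 0.6 + 0.1360
= 0.7360

0.7360


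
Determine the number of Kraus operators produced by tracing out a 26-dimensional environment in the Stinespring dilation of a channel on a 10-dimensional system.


Tracing out the environment in an orthonormal basis {|i>_E} gives Kraus operators K_i = <i|_E U |0>_E.
Number of Kraus operators = dim(H_env) = d_env
= 26

26


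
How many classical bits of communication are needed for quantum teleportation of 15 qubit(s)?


Quantum teleportation requires 2 classical bits per qubit teleported.
15 qubit(s) -> 2 * 15 = 30 classical bits

30


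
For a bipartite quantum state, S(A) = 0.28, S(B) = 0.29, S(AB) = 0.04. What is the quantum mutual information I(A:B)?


I(A:B) = S(A) + S(B) - S(AB)
= 0.28 + 0.29 - 0.04
= 0.5300

0.5300


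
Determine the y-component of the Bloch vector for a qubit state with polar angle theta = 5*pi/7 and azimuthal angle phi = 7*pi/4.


theta = 2.2440, phi = 5.4978
r_y = sin(theta)*sin(phi) = 0.7818 * -0.7071
r_y = -0.5528

-0.5528


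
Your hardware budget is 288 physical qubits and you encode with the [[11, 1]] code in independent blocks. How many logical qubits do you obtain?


Each code block uses 11 physical qubits for 1 logical qubit(s).
Number of complete blocks = floor(288 / 11) = 26
Logical qubits = 26 * 1
= 26

26


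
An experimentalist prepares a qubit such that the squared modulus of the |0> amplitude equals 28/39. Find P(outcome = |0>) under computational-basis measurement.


|alpha|^2 = 28/39 = 0.7179
|beta|^2 = 1 - 28/39 = 11/39 = 0.2821
P(|0>) = |alpha|^2 = 0.7179

0.7179


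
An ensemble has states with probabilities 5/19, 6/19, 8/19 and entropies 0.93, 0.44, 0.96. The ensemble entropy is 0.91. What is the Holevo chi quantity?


chi = S(rho) - sum_i p_i * S(rho_i)
Weighted entropy = 5/19 * 0.93 + 6/19 * 0.44 + 8/19 * 0.96
= 0.7879
chi = 0.91 - 0.7879
= 0.1221

0.1221


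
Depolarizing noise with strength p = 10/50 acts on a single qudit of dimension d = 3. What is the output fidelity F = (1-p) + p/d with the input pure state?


F = (1-p) + p/d
= (1 - 0.2000) + 0.2000/3
= 0.8000 + 0.0667
= 0.8667

0.8667


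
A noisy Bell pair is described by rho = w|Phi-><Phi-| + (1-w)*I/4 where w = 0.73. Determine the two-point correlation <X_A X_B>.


|Phi-> = (|00> - |11>)/sqrt(2)
For the pure Bell state, <X_A X_B> = -1 (Bell-state Pauli correlator).
The maximally-mixed part I/4 has tr(I/4 * P tensor P) = 0 for any traceless Pauli P.
So <X_A X_B>_rho = w * (-1) + (1 - w) * 0
= 0.73 * (-1)
= -0.7300

-0.7300


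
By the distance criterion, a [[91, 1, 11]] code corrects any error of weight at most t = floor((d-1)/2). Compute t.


Code parameters: [[91, 1, 11]], distance d = 11.
Number of correctable errors = floor((d-1)/2)
= floor((11 - 1)/2)
= floor(10/2)
= 5

5


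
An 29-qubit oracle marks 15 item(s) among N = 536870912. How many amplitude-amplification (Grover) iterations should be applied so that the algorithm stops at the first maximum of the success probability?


After j Grover iterations the success probability is P(j) = sin^2((2j+1)*theta), where sin(theta) = sqrt(k/N).
N = 2^29 = 536870912, k = 15
sin(theta) = sqrt(k/N) = 0.0001671516594
theta = arcsin(sqrt(k/N)) = 0.0001671516602 rad
P(j) reaches its first maximum when (2j+1)*theta is as close as possible to pi/2, i.e. j = round(pi/(4*theta) - 1/2).
pi/(4*theta) - 1/2 = 4698.2159
(For comparison, the common estimate pi/4 * sqrt(N/k) = 4698.7159; the exact maximiser is used here.)
Optimal iterations = 4698

4698
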